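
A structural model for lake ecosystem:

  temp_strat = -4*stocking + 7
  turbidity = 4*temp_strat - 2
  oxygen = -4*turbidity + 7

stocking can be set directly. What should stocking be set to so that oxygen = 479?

stocking = 9

Substituting into the turbidity equation gives turbidity = -16*stocking + 26.
So oxygen = 64*stocking - 97.
Solve 64*stocking - 97 = 479: stocking = (479 + 97) / 64 = 9.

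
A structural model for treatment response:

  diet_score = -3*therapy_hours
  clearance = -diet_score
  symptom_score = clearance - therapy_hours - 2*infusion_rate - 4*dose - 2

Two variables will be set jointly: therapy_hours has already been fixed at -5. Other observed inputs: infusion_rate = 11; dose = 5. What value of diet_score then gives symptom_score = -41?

diet_score = 2

With therapy_hours held at -5:
Intervening on diet_score fixes its value directly, overriding its dependence on therapy_hours.
Substituting into the symptom_score equation gives symptom_score = -diet_score - 39.
Solve -diet_score - 39 = -41: diet_score = (-41 + 39) / -1 = 2.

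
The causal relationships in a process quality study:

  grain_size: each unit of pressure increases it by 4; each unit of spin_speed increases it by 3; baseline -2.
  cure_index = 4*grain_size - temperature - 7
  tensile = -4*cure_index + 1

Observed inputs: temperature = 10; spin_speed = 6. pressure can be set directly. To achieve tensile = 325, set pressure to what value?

pressure = -8

Substituting into the grain_size equation gives grain_size = 4*pressure + 16.
So cure_index = 16*pressure + 47.
Substituting into the tensile equation gives tensile = -64*pressure - 187.
Solve -64*pressure - 187 = 325: pressure = (325 + 187) / -64 = -8.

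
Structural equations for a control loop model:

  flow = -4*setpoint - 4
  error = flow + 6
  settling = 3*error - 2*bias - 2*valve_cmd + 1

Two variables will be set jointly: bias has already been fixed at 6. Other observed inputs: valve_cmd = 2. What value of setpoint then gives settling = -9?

With bias held at 6:
Substituting into the error equation gives error = -4*setpoint + 2.
This gives settling = -12*setpoint - 9.
Solve -12*setpoint - 9 = -9: setpoint = (-9 + 9) / -12 = 0.

setpoint = 0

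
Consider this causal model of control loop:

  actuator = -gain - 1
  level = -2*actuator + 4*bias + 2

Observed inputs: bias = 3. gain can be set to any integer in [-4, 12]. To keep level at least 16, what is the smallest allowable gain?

Substituting into the level equation gives level = 2*gain + 16.
Require 2*gain + 16 ≥ 16, so gain ≥ 0.
The smallest integer in [-4, 12] satisfying this is 0.

gain = 0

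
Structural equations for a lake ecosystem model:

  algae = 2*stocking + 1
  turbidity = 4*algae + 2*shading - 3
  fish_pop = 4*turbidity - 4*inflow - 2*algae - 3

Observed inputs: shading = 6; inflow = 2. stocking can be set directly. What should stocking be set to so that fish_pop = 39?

Substituting into the turbidity equation gives turbidity = 8*stocking + 13.
Substituting into the fish_pop equation gives fish_pop = 28*stocking + 39.
Solve 28*stocking + 39 = 39: stocking = (39 - 39) / 28 = 0.

stocking = 0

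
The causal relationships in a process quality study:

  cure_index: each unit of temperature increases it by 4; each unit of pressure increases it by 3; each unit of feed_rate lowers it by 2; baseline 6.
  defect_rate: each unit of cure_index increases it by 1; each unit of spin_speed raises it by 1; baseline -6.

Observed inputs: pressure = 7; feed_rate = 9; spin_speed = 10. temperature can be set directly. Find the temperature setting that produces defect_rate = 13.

Substituting into the cure_index equation gives cure_index = 4*temperature + 9.
defect_rate becomes 4*temperature + 13.
Solve 4*temperature + 13 = 13: temperature = (13 - 13) / 4 = 0.

temperature = 0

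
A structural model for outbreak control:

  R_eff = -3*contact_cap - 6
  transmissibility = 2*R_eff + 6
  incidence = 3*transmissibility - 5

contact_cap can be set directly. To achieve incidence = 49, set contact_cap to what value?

Substituting into the transmissibility equation gives transmissibility = -6*contact_cap - 6.
Substituting into the incidence equation gives incidence = -18*contact_cap - 23.
Solve -18*contact_cap - 23 = 49: contact_cap = (49 + 23) / -18 = -4.

contact_cap = -4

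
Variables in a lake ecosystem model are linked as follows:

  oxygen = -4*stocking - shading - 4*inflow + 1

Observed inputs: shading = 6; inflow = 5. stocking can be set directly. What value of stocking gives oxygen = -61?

stocking = 9

Substituting into the oxygen equation gives oxygen = -4*stocking - 25.
Solve -4*stocking - 25 = -61: stocking = (-61 + 25) / -4 = 9.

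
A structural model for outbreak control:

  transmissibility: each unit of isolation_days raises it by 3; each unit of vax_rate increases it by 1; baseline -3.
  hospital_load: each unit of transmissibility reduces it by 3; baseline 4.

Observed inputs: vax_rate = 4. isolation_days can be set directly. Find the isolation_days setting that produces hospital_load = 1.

isolation_days = 0

Substituting into the transmissibility equation gives transmissibility = 3*isolation_days + 1.
This gives hospital_load = -9*isolation_days + 1.
Solve -9*isolation_days + 1 = 1: isolation_days = (1 - 1) / -9 = 0.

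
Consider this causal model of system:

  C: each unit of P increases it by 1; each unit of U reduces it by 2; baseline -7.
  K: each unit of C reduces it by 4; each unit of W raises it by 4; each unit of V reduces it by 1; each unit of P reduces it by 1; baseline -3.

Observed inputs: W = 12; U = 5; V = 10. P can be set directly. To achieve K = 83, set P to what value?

P = 4

Substituting into the C equation gives C = P - 17.
K becomes -5*P + 103.
Solve -5*P + 103 = 83: P = (83 - 103) / -5 = 4.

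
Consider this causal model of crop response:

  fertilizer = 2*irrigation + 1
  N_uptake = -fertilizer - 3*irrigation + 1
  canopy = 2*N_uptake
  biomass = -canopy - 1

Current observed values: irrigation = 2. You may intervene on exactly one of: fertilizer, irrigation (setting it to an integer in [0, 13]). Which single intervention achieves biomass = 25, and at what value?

Intervening on fertilizer: with other inputs at their observed values, biomass = 2*fertilizer + 9. Solving for 25 gives fertilizer = 8, within [0, 13].
Intervening on irrigation: biomass = 10*irrigation - 1. Reaching 25 requires irrigation = 13/5, not an integer.

set fertilizer = 8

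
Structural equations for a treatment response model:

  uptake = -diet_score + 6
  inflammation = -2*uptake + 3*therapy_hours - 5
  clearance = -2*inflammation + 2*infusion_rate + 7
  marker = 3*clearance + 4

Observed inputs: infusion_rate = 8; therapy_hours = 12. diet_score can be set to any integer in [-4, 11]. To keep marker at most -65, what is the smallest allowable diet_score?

Substituting into the inflammation equation gives inflammation = 2*diet_score + 19.
This gives clearance = -4*diet_score - 15.
Substituting into the marker equation gives marker = -12*diet_score - 41.
Require -12*diet_score - 41 ≤ -65, so diet_score ≥ 2.
The smallest integer in [-4, 11] satisfying this is 2.

diet_score = 2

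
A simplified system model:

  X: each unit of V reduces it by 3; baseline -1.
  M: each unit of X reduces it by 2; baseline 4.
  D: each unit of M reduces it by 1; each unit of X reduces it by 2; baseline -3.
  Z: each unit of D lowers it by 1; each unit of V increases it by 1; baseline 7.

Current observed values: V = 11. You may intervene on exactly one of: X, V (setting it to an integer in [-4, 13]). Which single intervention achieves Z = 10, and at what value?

Intervening on X: the paths from X to Z cancel (net effect zero), leaving Z = 25; 10 is unreachable this way.
Intervening on V: with other inputs at their observed values, Z = V + 14. Solving for 10 gives V = -4, within [-4, 13].

set V = -4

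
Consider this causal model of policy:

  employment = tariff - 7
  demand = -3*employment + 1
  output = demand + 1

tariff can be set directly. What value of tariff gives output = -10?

Substituting into the demand equation gives demand = -3*tariff + 22.
This gives output = -3*tariff + 23.
Solve -3*tariff + 23 = -10: tariff = (-10 - 23) / -3 = 11.

tariff = 11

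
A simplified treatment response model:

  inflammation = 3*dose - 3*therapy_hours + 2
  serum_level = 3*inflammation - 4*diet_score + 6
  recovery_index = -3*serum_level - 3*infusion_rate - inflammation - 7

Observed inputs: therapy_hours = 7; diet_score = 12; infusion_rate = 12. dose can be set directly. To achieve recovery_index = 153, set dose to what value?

Substituting into the inflammation equation gives inflammation = 3*dose - 19.
Substituting into the serum_level equation gives serum_level = 9*dose - 99.
recovery_index becomes -30*dose + 273.
Solve -30*dose + 273 = 153: dose = (153 - 273) / -30 = 4.

dose = 4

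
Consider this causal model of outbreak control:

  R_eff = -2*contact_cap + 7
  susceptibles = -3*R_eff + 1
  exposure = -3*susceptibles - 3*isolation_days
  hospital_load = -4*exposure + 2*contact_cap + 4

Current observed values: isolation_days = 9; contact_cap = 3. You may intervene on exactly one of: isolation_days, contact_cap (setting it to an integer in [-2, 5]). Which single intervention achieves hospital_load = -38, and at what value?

set isolation_days = -2

Intervening on isolation_days: with other inputs at their observed values, hospital_load = 12*isolation_days - 14. Solving for -38 gives isolation_days = -2, within [-2, 5].
Intervening on contact_cap: hospital_load = 74*contact_cap - 128. Reaching -38 requires contact_cap = 45/37, not an integer.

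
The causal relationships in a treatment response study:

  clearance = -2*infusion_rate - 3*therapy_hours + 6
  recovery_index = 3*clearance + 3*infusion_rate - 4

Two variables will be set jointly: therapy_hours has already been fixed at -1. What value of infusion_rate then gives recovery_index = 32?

infusion_rate = -3

With therapy_hours held at -1:
Substituting into the clearance equation gives clearance = -2*infusion_rate + 9.
This gives recovery_index = -3*infusion_rate + 23.
Solve -3*infusion_rate + 23 = 32: infusion_rate = (32 - 23) / -3 = -3.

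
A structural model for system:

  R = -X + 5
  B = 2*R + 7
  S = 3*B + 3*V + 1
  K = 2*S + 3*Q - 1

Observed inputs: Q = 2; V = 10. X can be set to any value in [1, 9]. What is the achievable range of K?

61 to 157

Substituting into the B equation gives B = -2*X + 17.
This gives S = -6*X + 82.
Substituting into the K equation gives K = -12*X + 169.
Linear in X, so extremes are at the endpoints: X = 1 gives K = 157; X = 9 gives K = 61.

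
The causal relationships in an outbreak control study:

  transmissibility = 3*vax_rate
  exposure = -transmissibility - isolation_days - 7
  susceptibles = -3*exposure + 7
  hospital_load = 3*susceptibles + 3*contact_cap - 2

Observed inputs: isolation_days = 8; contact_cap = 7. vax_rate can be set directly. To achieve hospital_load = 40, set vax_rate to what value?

vax_rate = -5

Substituting into the exposure equation gives exposure = -3*vax_rate - 15.
susceptibles becomes 9*vax_rate + 52.
Substituting into the hospital_load equation gives hospital_load = 27*vax_rate + 175.
Solve 27*vax_rate + 175 = 40: vax_rate = (40 - 175) / 27 = -5.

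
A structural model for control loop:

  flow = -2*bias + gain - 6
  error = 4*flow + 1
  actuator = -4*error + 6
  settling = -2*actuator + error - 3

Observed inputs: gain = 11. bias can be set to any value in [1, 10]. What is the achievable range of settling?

Substituting into the flow equation gives flow = -2*bias + 5.
Substituting into the error equation gives error = -8*bias + 21.
Substituting into the actuator equation gives actuator = 32*bias - 78.
Substituting into the settling equation gives settling = -72*bias + 174.
Linear in bias, so extremes are at the endpoints: bias = 1 gives settling = 102; bias = 10 gives settling = -546.

-546 to 102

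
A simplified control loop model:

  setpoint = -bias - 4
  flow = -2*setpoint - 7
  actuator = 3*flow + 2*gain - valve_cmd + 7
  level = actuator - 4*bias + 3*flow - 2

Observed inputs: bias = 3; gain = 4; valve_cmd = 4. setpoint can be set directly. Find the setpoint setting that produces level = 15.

setpoint = -5

Intervening on setpoint fixes its value directly, overriding its dependence on bias.
Substituting into the actuator equation gives actuator = -6*setpoint - 10.
This gives level = -12*setpoint - 45.
Solve -12*setpoint - 45 = 15: setpoint = (15 + 45) / -12 = -5.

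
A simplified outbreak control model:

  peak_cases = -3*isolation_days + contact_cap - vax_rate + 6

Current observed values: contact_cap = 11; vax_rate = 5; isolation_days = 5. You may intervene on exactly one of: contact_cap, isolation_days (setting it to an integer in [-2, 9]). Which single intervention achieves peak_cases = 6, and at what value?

set isolation_days = 2

Intervening on contact_cap: peak_cases = contact_cap - 14. Reaching 6 requires contact_cap = 20, outside [-2, 9].
Intervening on isolation_days: with other inputs at their observed values, peak_cases = -3*isolation_days + 12. Solving for 6 gives isolation_days = 2, within [-2, 9].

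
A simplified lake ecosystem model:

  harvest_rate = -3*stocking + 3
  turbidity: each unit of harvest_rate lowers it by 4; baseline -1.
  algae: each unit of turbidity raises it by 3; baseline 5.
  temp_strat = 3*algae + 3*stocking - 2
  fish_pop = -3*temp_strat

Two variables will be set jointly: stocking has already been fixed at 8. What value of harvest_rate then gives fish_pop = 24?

With stocking held at 8:
Intervening on harvest_rate fixes its value directly, overriding its dependence on stocking.
Substituting into the algae equation gives algae = -12*harvest_rate + 2.
Substituting into the temp_strat equation gives temp_strat = -36*harvest_rate + 28.
Substituting into the fish_pop equation gives fish_pop = 108*harvest_rate - 84.
Solve 108*harvest_rate - 84 = 24: harvest_rate = (24 + 84) / 108 = 1.

harvest_rate = 1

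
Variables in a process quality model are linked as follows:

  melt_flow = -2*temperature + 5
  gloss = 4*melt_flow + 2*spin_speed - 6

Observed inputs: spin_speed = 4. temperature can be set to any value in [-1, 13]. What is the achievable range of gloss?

-82 to 30

Substituting into the gloss equation gives gloss = -8*temperature + 22.
Linear in temperature, so extremes are at the endpoints: temperature = -1 gives gloss = 30; temperature = 13 gives gloss = -82.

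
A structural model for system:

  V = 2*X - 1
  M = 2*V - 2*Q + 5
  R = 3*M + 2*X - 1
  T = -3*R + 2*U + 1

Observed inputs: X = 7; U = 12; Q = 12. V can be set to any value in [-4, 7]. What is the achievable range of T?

31 to 229

Intervening on V fixes its value directly, overriding its dependence on X.
Substituting into the M equation gives M = 2*V - 19.
Substituting into the R equation gives R = 6*V - 44.
Substituting into the T equation gives T = -18*V + 157.
Linear in V, so extremes are at the endpoints: V = -4 gives T = 229; V = 7 gives T = 31.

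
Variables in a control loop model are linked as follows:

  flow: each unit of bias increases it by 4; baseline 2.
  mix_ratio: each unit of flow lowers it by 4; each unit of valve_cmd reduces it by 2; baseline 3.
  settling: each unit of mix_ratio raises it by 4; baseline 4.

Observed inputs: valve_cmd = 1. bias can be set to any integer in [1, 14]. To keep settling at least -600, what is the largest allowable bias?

bias = 9

Substituting into the mix_ratio equation gives mix_ratio = -16*bias - 7.
So settling = -64*bias - 24.
Require -64*bias - 24 ≥ -600, so bias ≤ 9.
The largest integer in [1, 14] satisfying this is 9.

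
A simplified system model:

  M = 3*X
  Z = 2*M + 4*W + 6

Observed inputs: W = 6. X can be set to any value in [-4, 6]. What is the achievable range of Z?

6 to 66

Substituting into the Z equation gives Z = 6*X + 30.
Linear in X, so extremes are at the endpoints: X = -4 gives Z = 6; X = 6 gives Z = 66.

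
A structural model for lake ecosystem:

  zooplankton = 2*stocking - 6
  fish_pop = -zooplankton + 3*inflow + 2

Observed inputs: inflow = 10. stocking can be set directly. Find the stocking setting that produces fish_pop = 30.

stocking = 4

Substituting into the fish_pop equation gives fish_pop = -2*stocking + 38.
Solve -2*stocking + 38 = 30: stocking = (30 - 38) / -2 = 4.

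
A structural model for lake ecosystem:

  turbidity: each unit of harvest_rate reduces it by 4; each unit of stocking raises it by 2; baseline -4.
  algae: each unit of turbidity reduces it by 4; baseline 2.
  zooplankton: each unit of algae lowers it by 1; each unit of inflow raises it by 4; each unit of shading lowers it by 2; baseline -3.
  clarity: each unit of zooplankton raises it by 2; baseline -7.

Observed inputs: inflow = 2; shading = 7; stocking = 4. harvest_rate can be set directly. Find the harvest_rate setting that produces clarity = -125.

Substituting into the turbidity equation gives turbidity = -4*harvest_rate + 4.
Substituting into the algae equation gives algae = 16*harvest_rate - 14.
Substituting into the zooplankton equation gives zooplankton = -16*harvest_rate + 5.
Substituting into the clarity equation gives clarity = -32*harvest_rate + 3.
Solve -32*harvest_rate + 3 = -125: harvest_rate = (-125 - 3) / -32 = 4.

harvest_rate = 4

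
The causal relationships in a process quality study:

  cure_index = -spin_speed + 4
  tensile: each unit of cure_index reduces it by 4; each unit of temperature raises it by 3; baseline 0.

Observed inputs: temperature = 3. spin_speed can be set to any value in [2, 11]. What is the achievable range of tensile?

1 to 37

Substituting into the tensile equation gives tensile = 4*spin_speed - 7.
Linear in spin_speed, so extremes are at the endpoints: spin_speed = 2 gives tensile = 1; spin_speed = 11 gives tensile = 37.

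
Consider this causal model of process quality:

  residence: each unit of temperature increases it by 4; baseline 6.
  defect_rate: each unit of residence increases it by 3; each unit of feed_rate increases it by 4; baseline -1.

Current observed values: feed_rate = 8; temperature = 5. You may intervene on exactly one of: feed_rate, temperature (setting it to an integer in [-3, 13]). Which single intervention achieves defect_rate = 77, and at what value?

set feed_rate = 0

Intervening on feed_rate: with other inputs at their observed values, defect_rate = 4*feed_rate + 77. Solving for 77 gives feed_rate = 0, within [-3, 13].
Intervening on temperature: defect_rate = 12*temperature + 49. Reaching 77 requires temperature = 7/3, not an integer.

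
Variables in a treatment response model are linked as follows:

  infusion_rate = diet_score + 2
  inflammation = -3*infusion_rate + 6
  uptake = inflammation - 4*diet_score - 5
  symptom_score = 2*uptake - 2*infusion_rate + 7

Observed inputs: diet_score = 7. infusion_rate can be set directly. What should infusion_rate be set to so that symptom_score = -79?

Intervening on infusion_rate fixes its value directly, overriding its dependence on diet_score.
Substituting into the uptake equation gives uptake = -3*infusion_rate - 27.
Substituting into the symptom_score equation gives symptom_score = -8*infusion_rate - 47.
Solve -8*infusion_rate - 47 = -79: infusion_rate = (-79 + 47) / -8 = 4.

infusion_rate = 4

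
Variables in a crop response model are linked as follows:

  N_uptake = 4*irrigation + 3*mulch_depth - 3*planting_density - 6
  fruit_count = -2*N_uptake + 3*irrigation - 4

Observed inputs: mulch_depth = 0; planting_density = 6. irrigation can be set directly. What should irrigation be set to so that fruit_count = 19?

Substituting into the N_uptake equation gives N_uptake = 4*irrigation - 24.
Substituting into the fruit_count equation gives fruit_count = -5*irrigation + 44.
Solve -5*irrigation + 44 = 19: irrigation = (19 - 44) / -5 = 5.

irrigation = 5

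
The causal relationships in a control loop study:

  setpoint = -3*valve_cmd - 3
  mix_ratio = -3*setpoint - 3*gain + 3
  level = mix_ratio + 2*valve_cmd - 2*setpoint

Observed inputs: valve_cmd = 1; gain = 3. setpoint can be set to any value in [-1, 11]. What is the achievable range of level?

Intervening on setpoint fixes its value directly, overriding its dependence on valve_cmd.
Substituting into the mix_ratio equation gives mix_ratio = -3*setpoint - 6.
So level = -5*setpoint - 4.
Linear in setpoint, so extremes are at the endpoints: setpoint = -1 gives level = 1; setpoint = 11 gives level = -59.

-59 to 1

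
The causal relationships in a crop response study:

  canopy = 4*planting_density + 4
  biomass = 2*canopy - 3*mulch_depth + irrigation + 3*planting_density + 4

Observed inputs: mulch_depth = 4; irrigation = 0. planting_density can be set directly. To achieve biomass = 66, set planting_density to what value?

Substituting into the biomass equation gives biomass = 11*planting_density.
Solve 11*planting_density = 66: planting_density = 66 / 11 = 6.

planting_density = 6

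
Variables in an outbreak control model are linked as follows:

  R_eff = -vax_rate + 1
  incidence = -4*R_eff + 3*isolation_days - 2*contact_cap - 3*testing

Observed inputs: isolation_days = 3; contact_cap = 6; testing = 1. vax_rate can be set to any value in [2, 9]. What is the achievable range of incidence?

Substituting into the incidence equation gives incidence = 4*vax_rate - 10.
Linear in vax_rate, so extremes are at the endpoints: vax_rate = 2 gives incidence = -2; vax_rate = 9 gives incidence = 26.

-2 to 26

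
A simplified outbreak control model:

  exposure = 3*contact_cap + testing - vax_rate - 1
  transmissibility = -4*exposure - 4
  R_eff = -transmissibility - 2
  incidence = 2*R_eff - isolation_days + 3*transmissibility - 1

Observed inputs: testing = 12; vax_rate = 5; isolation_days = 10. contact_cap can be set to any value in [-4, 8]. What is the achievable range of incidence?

Substituting into the exposure equation gives exposure = 3*contact_cap + 6.
Substituting into the transmissibility equation gives transmissibility = -12*contact_cap - 28.
Substituting into the R_eff equation gives R_eff = 12*contact_cap + 26.
So incidence = -12*contact_cap - 43.
Linear in contact_cap, so extremes are at the endpoints: contact_cap = -4 gives incidence = 5; contact_cap = 8 gives incidence = -139.

-139 to 5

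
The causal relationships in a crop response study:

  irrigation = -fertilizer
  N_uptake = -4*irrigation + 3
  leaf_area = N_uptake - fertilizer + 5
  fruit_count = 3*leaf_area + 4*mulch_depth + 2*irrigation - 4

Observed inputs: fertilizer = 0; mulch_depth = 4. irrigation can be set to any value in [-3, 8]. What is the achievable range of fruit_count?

-44 to 66

Intervening on irrigation fixes its value directly, overriding its dependence on fertilizer.
Substituting into the leaf_area equation gives leaf_area = -4*irrigation + 8.
This gives fruit_count = -10*irrigation + 36.
Linear in irrigation, so extremes are at the endpoints: irrigation = -3 gives fruit_count = 66; irrigation = 8 gives fruit_count = -44.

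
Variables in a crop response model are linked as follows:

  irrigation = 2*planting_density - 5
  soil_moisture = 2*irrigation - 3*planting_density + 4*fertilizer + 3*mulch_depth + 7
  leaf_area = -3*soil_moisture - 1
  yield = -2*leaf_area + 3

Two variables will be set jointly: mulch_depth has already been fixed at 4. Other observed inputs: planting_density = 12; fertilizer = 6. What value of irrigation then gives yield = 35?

irrigation = -1

With mulch_depth held at 4:
Intervening on irrigation fixes its value directly, overriding its dependence on planting_density.
Substituting into the soil_moisture equation gives soil_moisture = 2*irrigation + 7.
Substituting into the leaf_area equation gives leaf_area = -6*irrigation - 22.
Substituting into the yield equation gives yield = 12*irrigation + 47.
Solve 12*irrigation + 47 = 35: irrigation = (35 - 47) / 12 = -1.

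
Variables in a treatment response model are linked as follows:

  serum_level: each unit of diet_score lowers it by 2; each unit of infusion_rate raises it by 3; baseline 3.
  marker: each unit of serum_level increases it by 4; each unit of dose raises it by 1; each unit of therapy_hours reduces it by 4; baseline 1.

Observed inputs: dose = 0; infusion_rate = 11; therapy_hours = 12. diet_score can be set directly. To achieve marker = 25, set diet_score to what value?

diet_score = 9

Substituting into the serum_level equation gives serum_level = -2*diet_score + 36.
Substituting into the marker equation gives marker = -8*diet_score + 97.
Solve -8*diet_score + 97 = 25: diet_score = (25 - 97) / -8 = 9.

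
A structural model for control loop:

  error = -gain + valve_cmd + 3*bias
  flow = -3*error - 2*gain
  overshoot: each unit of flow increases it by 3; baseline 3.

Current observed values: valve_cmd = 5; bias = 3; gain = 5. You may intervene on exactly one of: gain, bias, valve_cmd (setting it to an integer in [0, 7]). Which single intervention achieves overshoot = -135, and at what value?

set bias = 4

Intervening on gain: overshoot = 3*gain - 123. Reaching -135 requires gain = -4, outside [0, 7].
Intervening on bias: with other inputs at their observed values, overshoot = -27*bias - 27. Solving for -135 gives bias = 4, within [0, 7].
Intervening on valve_cmd: overshoot = -9*valve_cmd - 63. Reaching -135 requires valve_cmd = 8, outside [0, 7].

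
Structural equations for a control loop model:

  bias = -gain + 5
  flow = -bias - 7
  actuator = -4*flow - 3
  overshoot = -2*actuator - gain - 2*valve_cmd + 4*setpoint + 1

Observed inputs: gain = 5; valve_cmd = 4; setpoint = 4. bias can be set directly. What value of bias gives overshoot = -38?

bias = -1

Intervening on bias fixes its value directly, overriding its dependence on gain.
Substituting into the actuator equation gives actuator = 4*bias + 25.
This gives overshoot = -8*bias - 46.
Solve -8*bias - 46 = -38: bias = (-38 + 46) / -8 = -1.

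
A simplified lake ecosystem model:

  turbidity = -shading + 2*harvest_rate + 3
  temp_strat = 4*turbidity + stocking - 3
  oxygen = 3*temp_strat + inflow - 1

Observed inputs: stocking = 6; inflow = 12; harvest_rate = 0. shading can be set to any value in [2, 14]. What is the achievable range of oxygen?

-112 to 32

Substituting into the turbidity equation gives turbidity = -shading + 3.
Substituting into the temp_strat equation gives temp_strat = -4*shading + 15.
So oxygen = -12*shading + 56.
Linear in shading, so extremes are at the endpoints: shading = 2 gives oxygen = 32; shading = 14 gives oxygen = -112.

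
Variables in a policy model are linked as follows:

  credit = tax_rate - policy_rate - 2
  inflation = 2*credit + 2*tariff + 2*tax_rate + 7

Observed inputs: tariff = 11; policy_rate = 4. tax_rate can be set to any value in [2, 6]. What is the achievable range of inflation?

Substituting into the credit equation gives credit = tax_rate - 6.
Substituting into the inflation equation gives inflation = 4*tax_rate + 17.
Linear in tax_rate, so extremes are at the endpoints: tax_rate = 2 gives inflation = 25; tax_rate = 6 gives inflation = 41.

25 to 41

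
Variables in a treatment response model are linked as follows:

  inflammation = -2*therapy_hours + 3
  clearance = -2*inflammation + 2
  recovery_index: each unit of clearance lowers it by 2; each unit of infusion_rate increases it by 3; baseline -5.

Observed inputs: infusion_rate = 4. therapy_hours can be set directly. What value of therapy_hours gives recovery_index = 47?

Substituting into the clearance equation gives clearance = 4*therapy_hours - 4.
This gives recovery_index = -8*therapy_hours + 15.
Solve -8*therapy_hours + 15 = 47: therapy_hours = (47 - 15) / -8 = -4.

therapy_hours = -4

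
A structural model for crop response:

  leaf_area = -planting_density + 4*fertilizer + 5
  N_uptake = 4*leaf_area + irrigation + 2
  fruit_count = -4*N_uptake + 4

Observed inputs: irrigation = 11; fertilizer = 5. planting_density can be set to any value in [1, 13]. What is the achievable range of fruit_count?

Substituting into the leaf_area equation gives leaf_area = -planting_density + 25.
Substituting into the N_uptake equation gives N_uptake = -4*planting_density + 113.
So fruit_count = 16*planting_density - 448.
Linear in planting_density, so extremes are at the endpoints: planting_density = 1 gives fruit_count = -432; planting_density = 13 gives fruit_count = -240.

-432 to -240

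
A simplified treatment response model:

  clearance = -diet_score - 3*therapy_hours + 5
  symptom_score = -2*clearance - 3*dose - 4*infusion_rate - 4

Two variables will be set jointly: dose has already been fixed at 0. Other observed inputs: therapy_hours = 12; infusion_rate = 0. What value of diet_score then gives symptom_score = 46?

With dose held at 0:
Substituting into the clearance equation gives clearance = -diet_score - 31.
symptom_score becomes 2*diet_score + 58.
Solve 2*diet_score + 58 = 46: diet_score = (46 - 58) / 2 = -6.

diet_score = -6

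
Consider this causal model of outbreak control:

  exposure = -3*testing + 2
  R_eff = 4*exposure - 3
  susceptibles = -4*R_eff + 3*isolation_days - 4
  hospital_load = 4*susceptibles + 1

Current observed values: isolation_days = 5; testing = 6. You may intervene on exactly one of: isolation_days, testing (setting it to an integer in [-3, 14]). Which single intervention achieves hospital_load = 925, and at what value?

Intervening on isolation_days: hospital_load = 12*isolation_days + 1057. Reaching 925 requires isolation_days = -11, outside [-3, 14].
Intervening on testing: with other inputs at their observed values, hospital_load = 192*testing - 35. Solving for 925 gives testing = 5, within [-3, 14].

set testing = 5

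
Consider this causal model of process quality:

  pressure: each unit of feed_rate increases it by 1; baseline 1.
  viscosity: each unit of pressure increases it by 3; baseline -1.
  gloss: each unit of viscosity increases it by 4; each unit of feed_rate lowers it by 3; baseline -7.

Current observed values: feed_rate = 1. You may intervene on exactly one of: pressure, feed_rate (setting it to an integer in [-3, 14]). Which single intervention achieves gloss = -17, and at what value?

Intervening on pressure: gloss = 12*pressure - 14. Reaching -17 requires pressure = -1/4, not an integer.
Intervening on feed_rate: with other inputs at their observed values, gloss = 9*feed_rate + 1. Solving for -17 gives feed_rate = -2, within [-3, 14].

set feed_rate = -2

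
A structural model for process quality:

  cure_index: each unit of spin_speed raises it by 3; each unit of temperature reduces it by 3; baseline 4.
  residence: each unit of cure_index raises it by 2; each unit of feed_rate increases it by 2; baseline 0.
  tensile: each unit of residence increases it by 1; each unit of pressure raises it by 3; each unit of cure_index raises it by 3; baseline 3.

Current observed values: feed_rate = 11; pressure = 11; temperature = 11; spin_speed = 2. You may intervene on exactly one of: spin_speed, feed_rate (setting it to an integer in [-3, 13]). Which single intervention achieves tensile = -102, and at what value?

Intervening on spin_speed: with other inputs at their observed values, tensile = 15*spin_speed - 87. Solving for -102 gives spin_speed = -1, within [-3, 13].
Intervening on feed_rate: tensile = 2*feed_rate - 79. Reaching -102 requires feed_rate = -23/2, not an integer.

set spin_speed = -1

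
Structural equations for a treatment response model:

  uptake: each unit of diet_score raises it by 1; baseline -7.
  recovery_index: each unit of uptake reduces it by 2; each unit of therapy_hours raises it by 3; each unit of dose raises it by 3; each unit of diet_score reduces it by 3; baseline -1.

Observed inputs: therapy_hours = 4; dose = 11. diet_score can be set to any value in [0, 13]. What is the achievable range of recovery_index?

Substituting into the recovery_index equation gives recovery_index = -5*diet_score + 58.
Linear in diet_score, so extremes are at the endpoints: diet_score = 0 gives recovery_index = 58; diet_score = 13 gives recovery_index = -7.

-7 to 58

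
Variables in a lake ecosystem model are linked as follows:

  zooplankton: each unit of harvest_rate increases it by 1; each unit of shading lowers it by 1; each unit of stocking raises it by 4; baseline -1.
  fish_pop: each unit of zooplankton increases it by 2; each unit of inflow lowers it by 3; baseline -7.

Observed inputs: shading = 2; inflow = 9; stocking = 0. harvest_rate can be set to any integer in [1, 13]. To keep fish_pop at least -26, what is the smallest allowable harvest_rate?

harvest_rate = 7

Substituting into the zooplankton equation gives zooplankton = harvest_rate - 3.
Substituting into the fish_pop equation gives fish_pop = 2*harvest_rate - 40.
Require 2*harvest_rate - 40 ≥ -26, so harvest_rate ≥ 7.
The smallest integer in [1, 13] satisfying this is 7.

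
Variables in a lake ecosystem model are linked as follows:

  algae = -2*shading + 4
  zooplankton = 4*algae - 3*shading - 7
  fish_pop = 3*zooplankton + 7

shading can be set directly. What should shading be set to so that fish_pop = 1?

shading = 1

Substituting into the zooplankton equation gives zooplankton = -11*shading + 9.
Substituting into the fish_pop equation gives fish_pop = -33*shading + 34.
Solve -33*shading + 34 = 1: shading = (1 - 34) / -33 = 1.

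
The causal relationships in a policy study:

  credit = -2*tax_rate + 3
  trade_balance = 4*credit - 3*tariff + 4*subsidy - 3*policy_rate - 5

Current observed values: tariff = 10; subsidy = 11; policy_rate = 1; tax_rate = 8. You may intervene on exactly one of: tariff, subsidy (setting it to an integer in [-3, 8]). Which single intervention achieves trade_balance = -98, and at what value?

set subsidy = -2

Intervening on tariff: trade_balance = -3*tariff - 16. Reaching -98 requires tariff = 82/3, not an integer.
Intervening on subsidy: with other inputs at their observed values, trade_balance = 4*subsidy - 90. Solving for -98 gives subsidy = -2, within [-3, 8].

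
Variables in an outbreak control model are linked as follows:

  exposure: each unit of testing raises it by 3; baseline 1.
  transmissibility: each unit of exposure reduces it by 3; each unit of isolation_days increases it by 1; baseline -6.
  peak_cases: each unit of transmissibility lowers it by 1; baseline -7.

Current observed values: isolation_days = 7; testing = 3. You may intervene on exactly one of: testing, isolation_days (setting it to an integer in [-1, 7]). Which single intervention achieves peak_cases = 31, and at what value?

Intervening on testing: with other inputs at their observed values, peak_cases = 9*testing - 5. Solving for 31 gives testing = 4, within [-1, 7].
Intervening on isolation_days: peak_cases = -isolation_days + 29. Reaching 31 requires isolation_days = -2, outside [-1, 7].

set testing = 4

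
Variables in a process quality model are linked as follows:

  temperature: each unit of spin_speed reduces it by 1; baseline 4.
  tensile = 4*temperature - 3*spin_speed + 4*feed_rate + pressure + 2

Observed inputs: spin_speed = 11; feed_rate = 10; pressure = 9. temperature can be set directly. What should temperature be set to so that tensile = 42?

temperature = 6

Intervening on temperature fixes its value directly, overriding its dependence on spin_speed.
Substituting into the tensile equation gives tensile = 4*temperature + 18.
Solve 4*temperature + 18 = 42: temperature = (42 - 18) / 4 = 6.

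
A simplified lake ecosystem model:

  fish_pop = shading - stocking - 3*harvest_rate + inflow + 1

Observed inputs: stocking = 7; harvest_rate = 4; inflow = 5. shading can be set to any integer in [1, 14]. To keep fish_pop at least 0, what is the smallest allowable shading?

shading = 13

Substituting into the fish_pop equation gives fish_pop = shading - 13.
Require shading - 13 ≥ 0, so shading ≥ 13.
The smallest integer in [1, 14] satisfying this is 13.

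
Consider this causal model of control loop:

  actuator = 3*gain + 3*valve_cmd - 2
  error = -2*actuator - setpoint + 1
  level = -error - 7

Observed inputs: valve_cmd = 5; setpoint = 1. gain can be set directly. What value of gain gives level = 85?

Substituting into the actuator equation gives actuator = 3*gain + 13.
Substituting into the error equation gives error = -6*gain - 26.
Substituting into the level equation gives level = 6*gain + 19.
Solve 6*gain + 19 = 85: gain = (85 - 19) / 6 = 11.

gain = 11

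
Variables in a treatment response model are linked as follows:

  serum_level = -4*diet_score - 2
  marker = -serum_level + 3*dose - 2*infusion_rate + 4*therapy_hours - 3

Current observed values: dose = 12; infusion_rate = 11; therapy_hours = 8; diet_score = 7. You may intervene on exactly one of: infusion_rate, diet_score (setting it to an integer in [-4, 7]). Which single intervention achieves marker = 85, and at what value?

Intervening on infusion_rate: with other inputs at their observed values, marker = -2*infusion_rate + 95. Solving for 85 gives infusion_rate = 5, within [-4, 7].
Intervening on diet_score: marker = 4*diet_score + 45. Reaching 85 requires diet_score = 10, outside [-4, 7].

set infusion_rate = 5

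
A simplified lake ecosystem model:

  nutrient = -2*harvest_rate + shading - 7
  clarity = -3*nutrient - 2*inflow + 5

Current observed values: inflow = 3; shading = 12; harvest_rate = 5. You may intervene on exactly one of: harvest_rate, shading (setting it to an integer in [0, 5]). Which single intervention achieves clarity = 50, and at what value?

Intervening on harvest_rate: clarity = 6*harvest_rate - 16. Reaching 50 requires harvest_rate = 11, outside [0, 5].
Intervening on shading: with other inputs at their observed values, clarity = -3*shading + 50. Solving for 50 gives shading = 0, within [0, 5].

set shading = 0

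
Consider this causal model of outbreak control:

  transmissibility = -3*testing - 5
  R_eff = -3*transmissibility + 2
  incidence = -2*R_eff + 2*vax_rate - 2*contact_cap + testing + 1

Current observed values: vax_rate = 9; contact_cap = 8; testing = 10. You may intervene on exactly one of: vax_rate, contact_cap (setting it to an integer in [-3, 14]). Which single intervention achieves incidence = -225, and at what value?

set vax_rate = -3

Intervening on vax_rate: with other inputs at their observed values, incidence = 2*vax_rate - 219. Solving for -225 gives vax_rate = -3, within [-3, 14].
Intervening on contact_cap: incidence = -2*contact_cap - 185. Reaching -225 requires contact_cap = 20, outside [-3, 14].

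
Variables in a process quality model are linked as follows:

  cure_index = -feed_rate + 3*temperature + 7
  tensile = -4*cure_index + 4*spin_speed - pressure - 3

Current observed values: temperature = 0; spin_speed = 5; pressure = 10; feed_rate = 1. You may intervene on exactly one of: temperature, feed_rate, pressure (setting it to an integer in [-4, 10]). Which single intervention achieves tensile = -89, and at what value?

set temperature = 6

Intervening on temperature: with other inputs at their observed values, tensile = -12*temperature - 17. Solving for -89 gives temperature = 6, within [-4, 10].
Intervening on feed_rate: tensile = 4*feed_rate - 21. Reaching -89 requires feed_rate = -17, outside [-4, 10].
Intervening on pressure: tensile = -pressure - 7. Reaching -89 requires pressure = 82, outside [-4, 10].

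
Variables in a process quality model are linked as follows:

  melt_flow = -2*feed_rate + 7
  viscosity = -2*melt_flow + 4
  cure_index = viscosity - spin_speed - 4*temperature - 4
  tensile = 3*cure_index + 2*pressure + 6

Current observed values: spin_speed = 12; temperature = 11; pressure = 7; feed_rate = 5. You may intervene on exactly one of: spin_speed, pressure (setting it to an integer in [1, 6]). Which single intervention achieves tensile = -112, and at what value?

Intervening on spin_speed: with other inputs at their observed values, tensile = -3*spin_speed - 94. Solving for -112 gives spin_speed = 6, within [1, 6].
Intervening on pressure: tensile = 2*pressure - 144. Reaching -112 requires pressure = 16, outside [1, 6].

set spin_speed = 6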